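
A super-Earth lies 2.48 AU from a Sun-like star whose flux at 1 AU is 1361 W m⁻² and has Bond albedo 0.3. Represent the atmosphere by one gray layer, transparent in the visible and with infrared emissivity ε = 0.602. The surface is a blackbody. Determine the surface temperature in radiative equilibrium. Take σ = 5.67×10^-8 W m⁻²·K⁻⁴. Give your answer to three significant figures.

177 K

By the inverse-square law, S = 1361/2.48² = 221.3 W m⁻².
Effective emission temperature (TOA balance): σT_e⁴ = S(1−α)/4 = 38.73 W m⁻² → T_e = 161.7 K.
For a single slab of emissivity ε, T_s⁴ = 2T_e⁴/(2−ε); thus T_s = 161.7·(1.431)^(1/4) = 176.8 K.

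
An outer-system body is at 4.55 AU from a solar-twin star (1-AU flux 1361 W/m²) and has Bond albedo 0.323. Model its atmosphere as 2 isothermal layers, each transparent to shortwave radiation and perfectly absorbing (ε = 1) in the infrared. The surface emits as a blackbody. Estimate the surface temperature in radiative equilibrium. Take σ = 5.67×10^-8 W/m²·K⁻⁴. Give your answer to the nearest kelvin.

156 kelvin

Irradiance scales as 1/d², so S = 1361 W/m² × (1/4.55)² = 65.74 W/m².
OLR = S(1−α)/4 = 11.13 W/m²; the top layer radiates at T_e = 118.4 K.
With N = 2 opaque layers, T_s = (N+1)^(1/4)·T_e = 3^(1/4)·118.4 = 155.8 K.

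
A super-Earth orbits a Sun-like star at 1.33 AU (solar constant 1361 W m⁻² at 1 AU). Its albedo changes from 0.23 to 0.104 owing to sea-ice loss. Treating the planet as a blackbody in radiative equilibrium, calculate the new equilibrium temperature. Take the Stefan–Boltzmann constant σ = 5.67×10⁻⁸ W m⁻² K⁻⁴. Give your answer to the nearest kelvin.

Flux at the orbit: S = 1361/(1.33)² = 769.4 W m⁻².
T₂ = [S(1−α₂)/(4σ)]^(1/4) = [769.4·0.896/(4σ)]^(1/4) = 234.8 K.

235 K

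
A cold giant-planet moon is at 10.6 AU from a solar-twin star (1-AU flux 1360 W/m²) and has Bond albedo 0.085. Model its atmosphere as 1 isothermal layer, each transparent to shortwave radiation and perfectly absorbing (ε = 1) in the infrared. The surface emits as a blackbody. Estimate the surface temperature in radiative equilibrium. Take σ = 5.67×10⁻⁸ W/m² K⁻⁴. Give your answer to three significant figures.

99.4 kelvin

Flux at the orbit: S = 1360/(10.6)² = 12.10 W/m².
OLR = S(1−α)/4 = 2.769 W/m²; the top layer radiates at T_e = 83.59 K.
With N = 1 opaque layers, T_s = (N+1)^(1/4)·T_e = 2^(1/4)·83.59 = 99.41 K.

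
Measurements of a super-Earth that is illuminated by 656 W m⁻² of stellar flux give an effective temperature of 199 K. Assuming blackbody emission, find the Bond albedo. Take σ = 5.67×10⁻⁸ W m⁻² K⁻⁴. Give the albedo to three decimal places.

0.458

Rearranging the radiative balance, α = 1 − 4σT⁴/S.
σT⁴ = 88.92 W m⁻², so 4σT⁴ = 355.7 W m⁻².
Hence α = 1 − 355.7/656.0 = 0.4578.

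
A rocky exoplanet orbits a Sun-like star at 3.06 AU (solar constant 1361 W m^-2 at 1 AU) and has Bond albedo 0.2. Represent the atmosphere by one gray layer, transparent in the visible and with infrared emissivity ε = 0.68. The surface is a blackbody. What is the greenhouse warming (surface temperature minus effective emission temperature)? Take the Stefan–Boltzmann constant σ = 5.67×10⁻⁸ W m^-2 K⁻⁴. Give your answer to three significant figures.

16.5 kelvin

By the inverse-square law, S = 1361/3.06² = 145.4 W m^-2.
At the top of the atmosphere, σT_e⁴ = S(1−α)/4 = 29.07 W m^-2, giving T_e = 150.5 K.
For a single slab of emissivity ε, T_s⁴ = 2T_e⁴/(2−ε); thus T_s = 150.5·(1.515)^(1/4) = 166.9 K.
The atmosphere warms the surface by 16.47 K.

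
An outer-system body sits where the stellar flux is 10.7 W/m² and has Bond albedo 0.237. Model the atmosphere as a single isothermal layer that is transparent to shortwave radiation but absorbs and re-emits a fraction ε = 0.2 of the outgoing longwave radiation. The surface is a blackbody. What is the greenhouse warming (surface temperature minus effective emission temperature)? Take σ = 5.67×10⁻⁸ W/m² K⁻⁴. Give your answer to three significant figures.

2.07 K

The planet radiates to space at T_e = [S(1−α)/(4σ)]^(1/4) = 77.46 K.
The surface balance (absorbed SW + ε·downward IR = σT_s⁴) with T_a⁴ = T_s⁴/2 reduces to T_s = T_e·[2/(2−ε)]^¼ = 79.53 K.
T_s − T_e = 79.53 − 77.46 = 2.067 K.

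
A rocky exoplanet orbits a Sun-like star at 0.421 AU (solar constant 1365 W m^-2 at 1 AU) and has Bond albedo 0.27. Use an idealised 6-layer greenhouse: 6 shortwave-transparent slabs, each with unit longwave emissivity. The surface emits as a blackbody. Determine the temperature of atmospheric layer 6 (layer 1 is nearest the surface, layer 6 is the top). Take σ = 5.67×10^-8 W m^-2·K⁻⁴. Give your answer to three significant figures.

397 kelvin

Irradiance scales as 1/d², so S = 1365 W m^-2 × (1/0.421)² = 7701 W m^-2.
Top-of-atmosphere balance: σT_e⁴ = S(1−α)/4 = 1406 W m^-2 → T_e = 396.8 K.
Each opaque layer satisfies 2T_j⁴ = T_{j−1}⁴ + T_{j+1}⁴, giving T_k⁴ = (N+1−k)T_e⁴.
With k = 6: T_6 = (6+1−6)^¼·396.8 K = 396.8 K.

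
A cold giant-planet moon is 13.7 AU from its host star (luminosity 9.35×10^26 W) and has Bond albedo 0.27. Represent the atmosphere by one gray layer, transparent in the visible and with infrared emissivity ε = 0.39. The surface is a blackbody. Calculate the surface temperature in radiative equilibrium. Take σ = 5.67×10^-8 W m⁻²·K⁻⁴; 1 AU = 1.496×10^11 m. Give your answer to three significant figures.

91.7 K

Orbital distance: d = 13.7 AU = 2.050×10^12 m.
S = L/(4πd²) = 17.71 W m⁻².
At the top of the atmosphere, σT_e⁴ = S(1−α)/4 = 3.233 W m⁻², giving T_e = 86.89 K.
For a single slab of emissivity ε, T_s⁴ = 2T_e⁴/(2−ε); thus T_s = 86.89·(1.242)^(1/4) = 91.74 K.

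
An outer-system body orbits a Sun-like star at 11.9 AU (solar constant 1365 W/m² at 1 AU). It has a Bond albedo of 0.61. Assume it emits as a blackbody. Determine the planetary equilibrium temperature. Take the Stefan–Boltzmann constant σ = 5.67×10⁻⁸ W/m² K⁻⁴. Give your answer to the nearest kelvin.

64 K

Flux at the orbit: S = 1365/(11.9)² = 9.639 W/m².
Averaging over the sphere, the absorbed flux is S(1−α)/4 = 0.9398 W/m².
In equilibrium σT⁴ equals this, so T = 63.81 K.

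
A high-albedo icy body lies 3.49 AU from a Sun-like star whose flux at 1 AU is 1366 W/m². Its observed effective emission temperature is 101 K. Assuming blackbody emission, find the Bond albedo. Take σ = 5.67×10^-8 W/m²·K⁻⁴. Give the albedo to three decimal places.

0.790

Flux at the orbit: S = 1366/(3.49)² = 112.2 W/m².
Rearranging the radiative balance, α = 1 − 4σT⁴/S.
σT⁴ = 5.900 W/m², so 4σT⁴ = 23.60 W/m².
1−α = 23.60/112.2 = 0.2104, so α = 0.7896.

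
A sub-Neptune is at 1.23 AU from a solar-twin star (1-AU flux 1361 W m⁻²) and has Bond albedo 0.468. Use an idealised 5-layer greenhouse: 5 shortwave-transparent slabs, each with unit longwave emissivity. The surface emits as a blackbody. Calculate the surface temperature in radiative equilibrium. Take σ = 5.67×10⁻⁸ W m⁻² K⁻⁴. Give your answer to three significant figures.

335 kelvin

Irradiance scales as 1/d², so S = 1361 W m⁻² × (1/1.23)² = 899.6 W m⁻².
The effective emission temperature is T_e = [S(1−α)/(4σ)]^¼ = 214.3 K.
With N = 5 opaque layers, T_s = (N+1)^(1/4)·T_e = 6^(1/4)·214.3 = 335.4 K.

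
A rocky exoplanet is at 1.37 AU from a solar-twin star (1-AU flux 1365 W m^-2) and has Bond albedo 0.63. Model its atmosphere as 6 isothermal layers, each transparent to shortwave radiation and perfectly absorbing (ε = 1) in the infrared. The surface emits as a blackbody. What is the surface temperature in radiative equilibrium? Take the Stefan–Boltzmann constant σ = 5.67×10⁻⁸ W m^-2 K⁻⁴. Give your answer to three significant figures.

302 K

Irradiance scales as 1/d², so S = 1365 W m^-2 × (1/1.37)² = 727.3 W m^-2.
Top-of-atmosphere balance: σT_e⁴ = S(1−α)/4 = 67.27 W m^-2 → T_e = 185.6 K.
With N = 6 opaque layers, T_s = (N+1)^(1/4)·T_e = 7^(1/4)·185.6 = 301.9 K.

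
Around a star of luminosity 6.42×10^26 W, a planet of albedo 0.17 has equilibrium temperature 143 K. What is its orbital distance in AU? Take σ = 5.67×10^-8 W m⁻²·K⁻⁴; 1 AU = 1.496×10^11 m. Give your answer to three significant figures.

4.47 AU

Energy balance gives S = 4σT⁴/(1−α) = 114.3 W m⁻².
S = L/(4πd²) → d = √(L/4πS) = √(6.42×10^26/(4π·114.3)) = 6.687×10^11 m = 4.470 AU.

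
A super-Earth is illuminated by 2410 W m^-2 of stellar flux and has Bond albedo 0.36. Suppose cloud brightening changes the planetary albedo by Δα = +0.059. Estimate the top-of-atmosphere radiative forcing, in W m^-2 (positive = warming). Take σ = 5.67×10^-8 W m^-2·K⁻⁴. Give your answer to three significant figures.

-35.5 W m^-2

ΔF = −(S/4)Δα = −(2410/4)×(+0.059) = -35.55 W m^-2.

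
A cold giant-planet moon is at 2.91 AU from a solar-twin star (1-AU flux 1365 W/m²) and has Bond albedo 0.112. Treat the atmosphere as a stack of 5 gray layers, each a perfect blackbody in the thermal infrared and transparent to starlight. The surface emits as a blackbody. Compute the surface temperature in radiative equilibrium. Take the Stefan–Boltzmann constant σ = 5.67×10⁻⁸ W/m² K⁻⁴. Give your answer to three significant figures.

Irradiance scales as 1/d², so S = 1365 W/m² × (1/2.91)² = 161.2 W/m².
The effective emission temperature is T_e = [S(1−α)/(4σ)]^¼ = 158.5 K.
For an N-layer opaque stack, T_s⁴ = (N+1)T_e⁴, hence T_s = (6)^(1/4)×158.5 K = 248.1 K.

248 kelvin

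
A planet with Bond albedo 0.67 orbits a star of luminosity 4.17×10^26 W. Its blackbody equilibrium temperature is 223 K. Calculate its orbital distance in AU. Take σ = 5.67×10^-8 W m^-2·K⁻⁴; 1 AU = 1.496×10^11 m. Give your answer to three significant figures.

Required flux: S = 4σT⁴/(1−α) = 1700 W m^-2.
S = L/(4πd²) → d = √(L/4πS) = √(4.17×10^26/(4π·1700)) = 1.397×10^11 m = 0.9340 AU.

0.934 AU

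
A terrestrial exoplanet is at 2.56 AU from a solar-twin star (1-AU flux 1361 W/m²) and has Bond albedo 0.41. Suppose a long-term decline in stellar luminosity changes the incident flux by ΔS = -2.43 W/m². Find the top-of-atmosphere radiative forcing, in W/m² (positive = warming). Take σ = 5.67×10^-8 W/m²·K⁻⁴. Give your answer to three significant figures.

-0.358 W/m²

By the inverse-square law, S = 1361/2.56² = 207.7 W/m².
ΔF = Δ[S(1−α)]/4 = (1−0.41)·-2.43/4 = -0.3584 W/m².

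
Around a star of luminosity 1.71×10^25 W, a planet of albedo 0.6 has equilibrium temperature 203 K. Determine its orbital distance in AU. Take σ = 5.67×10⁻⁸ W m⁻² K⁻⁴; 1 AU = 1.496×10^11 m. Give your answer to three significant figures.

Required flux: S = 4σT⁴/(1−α) = 962.9 W m⁻².
From L = 4πd²S, d = √(1.71×10^25/(4π·962.9)) = 3.759×10^10 m = 0.2513 AU.

0.251 AU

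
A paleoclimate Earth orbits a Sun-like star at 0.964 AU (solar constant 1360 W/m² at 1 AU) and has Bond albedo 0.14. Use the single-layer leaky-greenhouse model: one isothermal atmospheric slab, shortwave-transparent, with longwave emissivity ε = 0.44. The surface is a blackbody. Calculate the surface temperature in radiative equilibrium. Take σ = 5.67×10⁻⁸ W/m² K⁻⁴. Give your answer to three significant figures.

Flux at the orbit: S = 1360/(0.964)² = 1463 W/m².
At the top of the atmosphere, σT_e⁴ = S(1−α)/4 = 314.6 W/m², giving T_e = 272.9 K.
The surface balance (absorbed SW + ε·downward IR = σT_s⁴) with T_a⁴ = T_s⁴/2 reduces to T_s = T_e·[2/(2−ε)]^¼ = 290.4 K.

290 K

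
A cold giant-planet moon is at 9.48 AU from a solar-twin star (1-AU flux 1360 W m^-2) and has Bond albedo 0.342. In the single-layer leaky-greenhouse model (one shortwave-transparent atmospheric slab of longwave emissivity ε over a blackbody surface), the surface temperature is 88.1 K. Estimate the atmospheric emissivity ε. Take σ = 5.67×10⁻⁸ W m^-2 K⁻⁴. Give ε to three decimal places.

0.542

Flux at the orbit: S = 1360/(9.48)² = 15.13 W m^-2.
TOA balance gives T_e = 81.40 K.
Since (2−ε)/2 = (T_e/T_s)⁴ = 0.7288, ε = 0.5424.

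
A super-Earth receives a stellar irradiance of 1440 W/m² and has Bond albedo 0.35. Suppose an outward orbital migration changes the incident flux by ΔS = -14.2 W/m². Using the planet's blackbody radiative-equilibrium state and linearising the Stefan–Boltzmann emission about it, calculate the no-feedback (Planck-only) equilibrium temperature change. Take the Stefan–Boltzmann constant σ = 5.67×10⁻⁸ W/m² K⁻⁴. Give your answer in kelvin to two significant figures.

-0.62 kelvin

Reference equilibrium: T_e = [S(1−α)/(4σ)]^(1/4) = 253.5 K.
ΔF = Δ[S(1−α)]/4 = (1−0.35)·-14.2/4 = -2.308 W/m².
Planck response: λ_P = 4σT_e³ = 4·5.67×10⁻⁸·(253.5)³ = 3.693 W/m²/K.
ΔT₀ = ΔF/λ_P = -2.308/3.693 = -0.625 K.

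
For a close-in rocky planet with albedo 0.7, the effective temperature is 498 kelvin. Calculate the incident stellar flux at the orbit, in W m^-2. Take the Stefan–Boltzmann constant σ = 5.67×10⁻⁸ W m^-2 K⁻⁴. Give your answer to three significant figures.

46500 W m^-2

Invert the energy balance for S: S = 4σT⁴/(1−α).
The emitted flux is σT⁴ = 3487 W m^-2.
S = 4·3487/0.3 = 46500 W m^-2.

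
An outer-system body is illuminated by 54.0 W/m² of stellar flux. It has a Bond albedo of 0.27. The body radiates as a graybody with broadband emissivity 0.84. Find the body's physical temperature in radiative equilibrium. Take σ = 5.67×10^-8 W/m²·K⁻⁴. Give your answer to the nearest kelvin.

Averaging over the sphere, the absorbed flux is S(1−α)/4 = 9.855 W/m².
Radiative balance εσT⁴ = 9.855 gives T = [9.855/(0.84·σ)]^(1/4) = 119.9 K.

120 K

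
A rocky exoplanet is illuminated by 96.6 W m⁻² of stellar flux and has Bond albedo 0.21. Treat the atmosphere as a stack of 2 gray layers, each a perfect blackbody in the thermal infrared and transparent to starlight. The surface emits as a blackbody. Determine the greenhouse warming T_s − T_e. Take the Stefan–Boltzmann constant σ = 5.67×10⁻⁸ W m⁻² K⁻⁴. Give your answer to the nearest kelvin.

OLR = S(1−α)/4 = 19.08 W m⁻²; the top layer radiates at T_e = 135.4 K.
T_s = (N+1)^(1/4)·T_e = 178.2 K.
Warming: T_s − T_e = 42.81 K.

43 K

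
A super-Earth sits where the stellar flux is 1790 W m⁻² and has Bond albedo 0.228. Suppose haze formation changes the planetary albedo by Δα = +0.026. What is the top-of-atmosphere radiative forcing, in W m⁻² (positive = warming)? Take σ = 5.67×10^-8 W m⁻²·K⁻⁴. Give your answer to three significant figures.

-11.6 W m⁻²

ΔF = −(S/4)Δα = −(1790/4)×(+0.026) = -11.63 W m⁻².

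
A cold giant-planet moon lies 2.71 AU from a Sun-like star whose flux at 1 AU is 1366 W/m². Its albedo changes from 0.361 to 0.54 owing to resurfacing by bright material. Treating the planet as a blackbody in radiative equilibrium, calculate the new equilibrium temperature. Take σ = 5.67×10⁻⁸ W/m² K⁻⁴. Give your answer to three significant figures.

139 kelvin

Flux at the orbit: S = 1366/(2.71)² = 186.0 W/m².
With the new albedo, S(1−α₂)/4 = 21.39 W/m², so T₂ = 139.4 K.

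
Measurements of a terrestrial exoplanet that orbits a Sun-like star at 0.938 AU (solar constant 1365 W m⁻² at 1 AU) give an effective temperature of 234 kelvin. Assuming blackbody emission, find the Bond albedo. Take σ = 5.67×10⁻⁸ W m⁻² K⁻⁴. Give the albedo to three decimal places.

Flux at the orbit: S = 1365/(0.938)² = 1551 W m⁻².
Energy balance: S(1−α)/4 = σT⁴, so 1−α = 4σT⁴/S.
4σT⁴ = 4·5.67×10⁻⁸·(234)⁴ = 680.0 W m⁻².
1−α = 680.0/1551 = 0.4383, so α = 0.5617.

0.562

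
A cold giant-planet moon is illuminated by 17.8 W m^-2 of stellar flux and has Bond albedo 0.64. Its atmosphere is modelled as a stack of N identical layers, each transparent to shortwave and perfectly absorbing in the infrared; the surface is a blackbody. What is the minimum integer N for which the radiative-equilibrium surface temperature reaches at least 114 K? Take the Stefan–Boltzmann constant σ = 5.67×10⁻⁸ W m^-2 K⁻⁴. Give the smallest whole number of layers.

Top-of-atmosphere balance: σT_e⁴ = S(1−α)/4 = 1.602 W m^-2 → T_e = 72.91 K.
Since T_s⁴ = (N+1)T_e⁴, we need N ≥ (T_s/T_e)⁴ − 1 = 4.978.
The minimum whole number is N = 5.

5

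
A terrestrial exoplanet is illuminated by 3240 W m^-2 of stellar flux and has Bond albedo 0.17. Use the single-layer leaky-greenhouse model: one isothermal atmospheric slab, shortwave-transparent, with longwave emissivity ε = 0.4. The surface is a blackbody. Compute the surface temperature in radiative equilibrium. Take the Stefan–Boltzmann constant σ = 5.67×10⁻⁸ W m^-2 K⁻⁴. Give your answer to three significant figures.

349 kelvin

At the top of the atmosphere, σT_e⁴ = S(1−α)/4 = 672.3 W m^-2, giving T_e = 330.0 K.
For a single slab of emissivity ε, T_s⁴ = 2T_e⁴/(2−ε); thus T_s = 330.0·(1.25)^(1/4) = 348.9 K.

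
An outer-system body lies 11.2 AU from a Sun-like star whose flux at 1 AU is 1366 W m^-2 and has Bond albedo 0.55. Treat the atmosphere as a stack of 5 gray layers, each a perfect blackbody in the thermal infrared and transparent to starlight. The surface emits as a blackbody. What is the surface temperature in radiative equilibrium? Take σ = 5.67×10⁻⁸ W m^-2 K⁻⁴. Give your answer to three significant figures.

107 kelvin

By the inverse-square law, S = 1366/11.2² = 10.89 W m^-2.
The effective emission temperature is T_e = [S(1−α)/(4σ)]^¼ = 68.18 K.
With N = 5 opaque layers, T_s = (N+1)^(1/4)·T_e = 6^(1/4)·68.18 = 106.7 K.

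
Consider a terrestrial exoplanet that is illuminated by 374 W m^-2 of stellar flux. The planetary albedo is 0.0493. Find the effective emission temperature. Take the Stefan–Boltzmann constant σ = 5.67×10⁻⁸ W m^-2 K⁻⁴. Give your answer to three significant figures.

199 kelvin

Absorbed flux (global mean): S(1−α)/4 = 374.0·0.951/4 = 88.89 W m^-2.
Set σT⁴ = 88.89 → T = (88.89/σ)^(1/4) = 199.0 K.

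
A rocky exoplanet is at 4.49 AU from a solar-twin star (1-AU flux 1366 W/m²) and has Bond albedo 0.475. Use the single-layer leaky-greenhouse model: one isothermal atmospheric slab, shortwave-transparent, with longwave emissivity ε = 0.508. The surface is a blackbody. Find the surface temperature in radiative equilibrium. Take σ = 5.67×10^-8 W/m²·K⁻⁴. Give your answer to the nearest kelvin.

Irradiance scales as 1/d², so S = 1366 W/m² × (1/4.49)² = 67.76 W/m².
At the top of the atmosphere, σT_e⁴ = S(1−α)/4 = 8.893 W/m², giving T_e = 111.9 K.
The surface balance (absorbed SW + ε·downward IR = σT_s⁴) with T_a⁴ = T_s⁴/2 reduces to T_s = T_e·[2/(2−ε)]^¼ = 120.4 K.

120 K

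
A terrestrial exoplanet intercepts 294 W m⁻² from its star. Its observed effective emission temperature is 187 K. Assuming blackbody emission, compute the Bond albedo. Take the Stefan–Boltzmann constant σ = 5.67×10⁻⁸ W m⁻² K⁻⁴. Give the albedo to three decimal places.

0.057

Rearranging the radiative balance, α = 1 − 4σT⁴/S.
σT⁴ = 69.33 W m⁻², so 4σT⁴ = 277.3 W m⁻².
1−α = 277.3/294.0 = 0.9433, so α = 0.0567.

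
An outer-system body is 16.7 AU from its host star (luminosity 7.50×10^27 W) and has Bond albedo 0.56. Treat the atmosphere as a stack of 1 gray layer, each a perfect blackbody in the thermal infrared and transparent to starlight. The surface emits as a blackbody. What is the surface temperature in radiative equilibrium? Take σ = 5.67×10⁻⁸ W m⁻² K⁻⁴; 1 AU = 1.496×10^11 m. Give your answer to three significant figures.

Orbital distance: d = 16.7 AU = 2.498×10^12 m.
S = L/(4πd²) = 95.62 W m⁻².
OLR = S(1−α)/4 = 10.52 W m⁻²; the top layer radiates at T_e = 116.7 K.
Layer-by-layer balance gives σT_s⁴ = (N+1)σT_e⁴, so T_s = 2^¼·116.7 = 138.8 K.

139 K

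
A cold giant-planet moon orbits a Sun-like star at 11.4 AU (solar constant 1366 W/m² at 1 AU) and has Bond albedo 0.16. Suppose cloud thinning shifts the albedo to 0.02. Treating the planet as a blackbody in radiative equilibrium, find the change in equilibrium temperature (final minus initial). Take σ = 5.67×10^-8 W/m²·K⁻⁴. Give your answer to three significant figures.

3.10 K

Irradiance scales as 1/d², so S = 1366 W/m² × (1/11.4)² = 10.51 W/m².
Initial: T₁ = [S(1−0.16)/(4σ)]^(1/4) = 78.99 K.
After:  T₂ = [10.51·0.98/(4σ)]^(1/4) = 82.09 K.
Change: 82.09 − 78.99 = 3.103 K.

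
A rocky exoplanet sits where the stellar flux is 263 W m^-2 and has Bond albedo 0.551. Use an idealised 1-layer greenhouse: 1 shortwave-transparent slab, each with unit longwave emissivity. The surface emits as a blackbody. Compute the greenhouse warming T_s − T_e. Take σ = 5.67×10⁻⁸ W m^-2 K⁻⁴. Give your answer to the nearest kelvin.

29 kelvin

Top-of-atmosphere balance: σT_e⁴ = S(1−α)/4 = 29.52 W m^-2 → T_e = 151.1 K.
Surface: T_s = (2)^¼·T_e = 179.6 K.
Warming: T_s − T_e = 28.58 K.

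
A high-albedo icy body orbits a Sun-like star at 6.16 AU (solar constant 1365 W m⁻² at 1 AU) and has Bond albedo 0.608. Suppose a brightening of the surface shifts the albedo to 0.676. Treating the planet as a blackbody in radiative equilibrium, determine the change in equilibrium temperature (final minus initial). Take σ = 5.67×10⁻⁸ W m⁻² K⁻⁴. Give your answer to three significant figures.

Flux at the orbit: S = 1365/(6.16)² = 35.97 W m⁻².
Before: T₁ = [35.97·0.392/(4σ)]^(1/4) = 88.80 K.
Final:   T₂ = [S(1−0.676)/(4σ)]^(1/4) = 84.67 K.
Change: 84.67 − 88.80 = -4.130 K.

-4.13 kelvin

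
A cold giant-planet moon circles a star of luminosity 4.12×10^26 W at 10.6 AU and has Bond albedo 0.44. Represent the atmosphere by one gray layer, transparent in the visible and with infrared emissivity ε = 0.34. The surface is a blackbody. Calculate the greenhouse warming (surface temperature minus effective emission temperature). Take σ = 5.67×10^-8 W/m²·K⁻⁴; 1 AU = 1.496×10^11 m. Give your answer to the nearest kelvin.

4 kelvin

d = 10.6 × 1.496×10^11 m = 1.586×10^12 m.
S = L/(4πd²) = 13.04 W/m².
At the top of the atmosphere, σT_e⁴ = S(1−α)/4 = 1.825 W/m², giving T_e = 75.33 K.
The surface balance (absorbed SW + ε·downward IR = σT_s⁴) with T_a⁴ = T_s⁴/2 reduces to T_s = T_e·[2/(2−ε)]^¼ = 78.92 K.
T_s − T_e = 78.92 − 75.33 = 3.592 K.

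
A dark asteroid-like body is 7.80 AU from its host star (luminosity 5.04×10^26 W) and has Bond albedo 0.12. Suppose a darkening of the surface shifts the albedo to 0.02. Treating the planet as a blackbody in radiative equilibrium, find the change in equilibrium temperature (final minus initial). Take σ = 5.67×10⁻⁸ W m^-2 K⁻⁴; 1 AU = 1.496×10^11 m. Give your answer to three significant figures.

2.82 kelvin

d = 7.80 × 1.496×10^11 m = 1.167×10^12 m.
Flux at the orbit: S = L/(4πd²) = 5.04×10^26/(4π·(1.17×10^12)²) = 29.46 W m^-2.
Initial: T₁ = [S(1−0.12)/(4σ)]^(1/4) = 103.4 K.
Final:   T₂ = [S(1−0.02)/(4σ)]^(1/4) = 106.2 K.
ΔT = T₂ − T₁ = 2.820 K.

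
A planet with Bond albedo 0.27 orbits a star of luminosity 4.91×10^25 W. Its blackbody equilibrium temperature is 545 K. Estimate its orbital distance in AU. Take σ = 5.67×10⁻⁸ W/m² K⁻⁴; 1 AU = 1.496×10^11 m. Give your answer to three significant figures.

Energy balance gives S = 4σT⁴/(1−α) = 27410 W/m².
From L = 4πd²S, d = √(4.91×10^25/(4π·27410)) = 1.194×10^10 m = 0.07981 AU.

0.0798 AU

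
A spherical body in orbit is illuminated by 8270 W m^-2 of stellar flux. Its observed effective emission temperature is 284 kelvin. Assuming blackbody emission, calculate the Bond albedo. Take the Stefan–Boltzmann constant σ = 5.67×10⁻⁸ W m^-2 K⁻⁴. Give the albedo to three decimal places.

Energy balance: S(1−α)/4 = σT⁴, so 1−α = 4σT⁴/S.
4σT⁴ = 4·5.67×10⁻⁸·(284)⁴ = 1475 W m^-2.
1−α = 1475/8270 = 0.1784, so α = 0.8216.

0.822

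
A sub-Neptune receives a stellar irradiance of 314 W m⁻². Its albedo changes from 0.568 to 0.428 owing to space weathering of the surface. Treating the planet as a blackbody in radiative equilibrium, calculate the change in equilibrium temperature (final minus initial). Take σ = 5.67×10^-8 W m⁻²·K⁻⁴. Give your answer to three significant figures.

11.4 K

Before: T₁ = [314.0·0.432/(4σ)]^(1/4) = 156.4 K.
With α = 0.428, T₂ = 167.8 K.
ΔT = T₂ − T₁ = 11.37 K.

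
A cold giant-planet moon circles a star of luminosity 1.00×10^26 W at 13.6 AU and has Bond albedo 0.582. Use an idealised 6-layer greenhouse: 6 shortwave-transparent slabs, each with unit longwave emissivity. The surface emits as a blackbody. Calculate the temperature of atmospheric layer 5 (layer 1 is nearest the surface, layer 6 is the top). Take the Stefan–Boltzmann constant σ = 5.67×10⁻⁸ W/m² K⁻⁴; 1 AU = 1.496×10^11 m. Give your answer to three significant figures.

51.6 kelvin

Orbital distance: d = 13.6 AU = 2.035×10^12 m.
S = L/(4πd²) = 1.922 W/m².
Top-of-atmosphere balance: σT_e⁴ = S(1−α)/4 = 0.2009 W/m² → T_e = 43.39 K.
The net upward flux σT_e⁴ is constant between every pair of levels, so T_k⁴ = (N+1−k)T_e⁴.
T_5 = (2)^(1/4)·43.39 = 51.59 K.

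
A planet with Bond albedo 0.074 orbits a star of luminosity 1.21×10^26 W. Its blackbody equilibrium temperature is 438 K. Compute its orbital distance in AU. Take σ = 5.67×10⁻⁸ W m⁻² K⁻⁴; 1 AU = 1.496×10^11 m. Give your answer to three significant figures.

0.218 AU

Energy balance gives S = 4σT⁴/(1−α) = 9014 W m⁻².
Then d = [L/(4πS)]^(1/2) = 3.268×10^10 m, i.e. 0.2185 AU.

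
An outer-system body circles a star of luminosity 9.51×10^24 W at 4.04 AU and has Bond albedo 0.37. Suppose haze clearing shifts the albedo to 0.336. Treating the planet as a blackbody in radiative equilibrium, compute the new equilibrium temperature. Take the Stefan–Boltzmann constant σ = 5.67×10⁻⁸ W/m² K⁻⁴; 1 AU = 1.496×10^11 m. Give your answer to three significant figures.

Orbital distance: d = 4.04 AU = 6.044×10^11 m.
Flux at the orbit: S = L/(4πd²) = 9.51×10^24/(4π·(6.04×10^11)²) = 2.072 W/m².
T₂ = [S(1−α₂)/(4σ)]^(1/4) = [2.072·0.664/(4σ)]^(1/4) = 49.63 K.

49.6 kelvin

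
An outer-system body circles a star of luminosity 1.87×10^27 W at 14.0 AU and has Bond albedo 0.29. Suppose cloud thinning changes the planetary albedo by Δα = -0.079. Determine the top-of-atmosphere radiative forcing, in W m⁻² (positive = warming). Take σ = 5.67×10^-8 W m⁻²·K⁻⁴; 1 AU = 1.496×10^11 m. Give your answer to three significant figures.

0.670 W m⁻²

d = 14.0 × 1.496×10^11 m = 2.094×10^12 m.
S = L/(4πd²) = 33.92 W m⁻².
ΔF = −(S/4)Δα = −(33.92/4)×(-0.079) = 0.6700 W m⁻².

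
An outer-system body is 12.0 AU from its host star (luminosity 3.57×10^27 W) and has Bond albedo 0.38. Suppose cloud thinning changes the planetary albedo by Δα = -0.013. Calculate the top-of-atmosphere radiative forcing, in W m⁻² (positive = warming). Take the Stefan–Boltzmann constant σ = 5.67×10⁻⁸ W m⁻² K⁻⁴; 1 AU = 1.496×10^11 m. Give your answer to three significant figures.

0.286 W m⁻²

Orbital distance: d = 12.0 AU = 1.795×10^12 m.
Spreading L over a sphere of radius d: S = 3.57×10^27/(4π·1.80×10^12²) = 88.15 W m⁻².
ΔF = −(S/4)Δα = −(88.15/4)×(-0.013) = 0.2865 W m⁻².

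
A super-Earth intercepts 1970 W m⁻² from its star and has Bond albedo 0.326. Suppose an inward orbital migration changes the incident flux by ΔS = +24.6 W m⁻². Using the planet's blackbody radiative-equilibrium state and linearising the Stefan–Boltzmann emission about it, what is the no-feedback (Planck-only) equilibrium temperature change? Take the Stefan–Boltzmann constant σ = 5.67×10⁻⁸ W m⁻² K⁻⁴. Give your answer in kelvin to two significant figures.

The baseline emission temperature is T_e = 276.6 K.
ΔF = Δ[S(1−α)]/4 = (1−0.326)·+24.6/4 = 4.145 W m⁻².
Planck response: λ_P = 4σT_e³ = 4·5.67×10⁻⁸·(276.6)³ = 4.800 W m⁻²/K.
Hence the no-feedback warming is ΔF/(4σT_e³) = 0.864 K.

0.86 kelvin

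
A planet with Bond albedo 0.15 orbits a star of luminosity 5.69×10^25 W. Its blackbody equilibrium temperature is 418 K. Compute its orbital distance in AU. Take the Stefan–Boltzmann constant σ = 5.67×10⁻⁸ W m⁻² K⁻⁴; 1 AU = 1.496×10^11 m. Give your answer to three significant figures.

Required flux: S = 4σT⁴/(1−α) = 8146 W m⁻².
Then d = [L/(4πS)]^(1/2) = 2.358×10^10 m, i.e. 0.1576 AU.

0.158 AU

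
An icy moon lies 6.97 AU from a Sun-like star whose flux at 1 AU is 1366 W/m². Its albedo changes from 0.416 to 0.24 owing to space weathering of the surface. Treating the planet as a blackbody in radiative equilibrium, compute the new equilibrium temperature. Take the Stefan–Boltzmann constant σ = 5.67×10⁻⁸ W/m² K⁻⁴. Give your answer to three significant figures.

Irradiance scales as 1/d², so S = 1366 W/m² × (1/6.97)² = 28.12 W/m².
New equilibrium: T₂ = [(1−0.24)·28.12/(4σ)]^(1/4) = 98.52 K.

98.5 kelvin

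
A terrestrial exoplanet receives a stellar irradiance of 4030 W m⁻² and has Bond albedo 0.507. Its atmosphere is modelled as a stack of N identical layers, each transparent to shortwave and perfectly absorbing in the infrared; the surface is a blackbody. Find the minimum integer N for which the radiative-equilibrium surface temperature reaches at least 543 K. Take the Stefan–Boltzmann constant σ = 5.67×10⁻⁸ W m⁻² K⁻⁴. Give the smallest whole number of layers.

9

The effective emission temperature is T_e = [S(1−α)/(4σ)]^¼ = 305.9 K.
T_s = (N+1)^(1/4)·T_e ≥ 543 K requires N+1 ≥ (T_s/T_e)⁴ = (543/305.9)⁴ = 9.924.
The minimum whole number is N = 9.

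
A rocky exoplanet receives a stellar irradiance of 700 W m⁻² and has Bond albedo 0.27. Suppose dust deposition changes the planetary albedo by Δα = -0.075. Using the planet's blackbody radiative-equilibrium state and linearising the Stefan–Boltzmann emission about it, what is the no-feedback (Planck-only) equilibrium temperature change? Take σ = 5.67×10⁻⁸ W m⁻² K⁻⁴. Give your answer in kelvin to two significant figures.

Reference equilibrium: T_e = [S(1−α)/(4σ)]^(1/4) = 217.9 K.
ΔF = −(S/4)Δα = −(700.0/4)×(-0.075) = 13.12 W m⁻².
Planck response: λ_P = 4σT_e³ = 4·5.67×10⁻⁸·(217.9)³ = 2.345 W m⁻²/K.
Hence the no-feedback warming is ΔF/(4σT_e³) = 5.60 K.

5.6 K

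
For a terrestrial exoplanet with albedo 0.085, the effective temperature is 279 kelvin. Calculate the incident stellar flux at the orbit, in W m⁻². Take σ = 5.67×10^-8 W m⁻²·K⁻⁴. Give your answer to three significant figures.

Invert the energy balance for S: S = 4σT⁴/(1−α).
σT⁴ = 5.67×10⁻⁸·(279)⁴ = 343.6 W m⁻².
S = 4·343.6/0.915 = 1502 W m⁻².

1500 W m⁻²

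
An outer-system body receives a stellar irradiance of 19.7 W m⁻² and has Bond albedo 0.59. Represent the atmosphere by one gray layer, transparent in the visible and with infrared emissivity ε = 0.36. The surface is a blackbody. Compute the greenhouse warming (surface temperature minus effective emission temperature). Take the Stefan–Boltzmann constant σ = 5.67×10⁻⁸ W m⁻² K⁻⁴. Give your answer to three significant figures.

3.93 kelvin

Effective emission temperature (TOA balance): σT_e⁴ = S(1−α)/4 = 2.019 W m⁻² → T_e = 77.25 K.
Surface balance with a leaky layer gives σT_s⁴ = σT_e⁴·2/(2−ε), so T_s = T_e·[2/(2−0.36)]^(1/4) = 81.18 K.
T_s − T_e = 81.18 − 77.25 = 3.929 K.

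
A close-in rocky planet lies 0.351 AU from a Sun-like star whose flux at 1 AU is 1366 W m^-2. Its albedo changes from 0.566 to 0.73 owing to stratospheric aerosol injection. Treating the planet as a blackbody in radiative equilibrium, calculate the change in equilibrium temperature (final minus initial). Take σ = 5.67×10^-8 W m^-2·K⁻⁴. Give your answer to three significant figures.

-42.7 K

Irradiance scales as 1/d², so S = 1366 W m^-2 × (1/0.351)² = 11090 W m^-2.
With α = 0.566, T₁ = 381.7 K.
Final:   T₂ = [S(1−0.73)/(4σ)]^(1/4) = 339.0 K.
ΔT = T₂ − T₁ = -42.70 K.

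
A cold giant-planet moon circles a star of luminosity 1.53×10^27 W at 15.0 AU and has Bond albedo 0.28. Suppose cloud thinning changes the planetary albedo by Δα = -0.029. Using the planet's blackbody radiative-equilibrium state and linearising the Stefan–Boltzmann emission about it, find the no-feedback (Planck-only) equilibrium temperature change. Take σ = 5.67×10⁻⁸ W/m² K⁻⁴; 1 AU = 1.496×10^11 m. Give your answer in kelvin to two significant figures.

0.94 K

Orbital distance: d = 15.0 AU = 2.244×10^12 m.
Flux at the orbit: S = L/(4πd²) = 1.53×10^27/(4π·(2.24×10^12)²) = 24.18 W/m².
Reference equilibrium: T_e = [S(1−α)/(4σ)]^(1/4) = 93.60 K.
The change in absorbed flux is Δ[S(1−α)/4] = −SΔα/4 = 0.1753 W/m².
Planck response: λ_P = 4σT_e³ = 4·5.67×10⁻⁸·(93.60)³ = 0.1860 W/m²/K.
ΔT₀ = ΔF/λ_P = 0.1753/0.1860 = 0.943 K.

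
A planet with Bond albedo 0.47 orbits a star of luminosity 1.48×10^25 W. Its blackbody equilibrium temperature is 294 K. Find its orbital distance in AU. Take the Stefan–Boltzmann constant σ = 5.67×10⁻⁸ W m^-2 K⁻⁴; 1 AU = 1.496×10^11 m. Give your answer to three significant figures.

0.128 AU

Required flux: S = 4σT⁴/(1−α) = 3197 W m^-2.
From L = 4πd²S, d = √(1.48×10^25/(4π·3197)) = 1.919×10^10 m = 0.1283 AU.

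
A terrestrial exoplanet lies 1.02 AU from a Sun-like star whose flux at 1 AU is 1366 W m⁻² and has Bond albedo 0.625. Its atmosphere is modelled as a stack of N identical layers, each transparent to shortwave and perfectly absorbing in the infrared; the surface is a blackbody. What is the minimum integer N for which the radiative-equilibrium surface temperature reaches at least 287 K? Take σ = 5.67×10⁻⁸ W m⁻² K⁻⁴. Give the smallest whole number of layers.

By the inverse-square law, S = 1366/1.02² = 1313 W m⁻².
The effective emission temperature is T_e = [S(1−α)/(4σ)]^¼ = 215.9 K.
Need (N+1)T_e⁴ ≥ T_s⁴, i.e. N+1 ≥ (287/215.9)⁴ = 3.125.
Rounding up, N = 3.

3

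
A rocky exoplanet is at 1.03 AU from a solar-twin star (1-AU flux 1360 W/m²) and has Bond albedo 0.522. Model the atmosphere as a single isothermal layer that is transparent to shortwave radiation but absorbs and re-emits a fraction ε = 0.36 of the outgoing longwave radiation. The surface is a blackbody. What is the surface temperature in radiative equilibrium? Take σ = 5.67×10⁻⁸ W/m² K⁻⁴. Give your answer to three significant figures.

240 K

Flux at the orbit: S = 1360/(1.03)² = 1282 W/m².
Effective emission temperature (TOA balance): σT_e⁴ = S(1−α)/4 = 153.2 W/m² → T_e = 228.0 K.
Surface balance with a leaky layer gives σT_s⁴ = σT_e⁴·2/(2−ε), so T_s = T_e·[2/(2−0.36)]^(1/4) = 239.6 K.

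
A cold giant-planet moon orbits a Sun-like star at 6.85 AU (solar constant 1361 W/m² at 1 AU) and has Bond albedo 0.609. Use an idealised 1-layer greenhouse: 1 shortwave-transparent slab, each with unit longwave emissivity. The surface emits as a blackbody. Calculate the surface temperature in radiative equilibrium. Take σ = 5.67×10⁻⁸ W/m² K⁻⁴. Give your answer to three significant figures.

100 kelvin

By the inverse-square law, S = 1361/6.85² = 29.01 W/m².
OLR = S(1−α)/4 = 2.835 W/m²; the top layer radiates at T_e = 84.09 K.
For an N-layer opaque stack, T_s⁴ = (N+1)T_e⁴, hence T_s = (2)^(1/4)×84.09 K = 100.0 K.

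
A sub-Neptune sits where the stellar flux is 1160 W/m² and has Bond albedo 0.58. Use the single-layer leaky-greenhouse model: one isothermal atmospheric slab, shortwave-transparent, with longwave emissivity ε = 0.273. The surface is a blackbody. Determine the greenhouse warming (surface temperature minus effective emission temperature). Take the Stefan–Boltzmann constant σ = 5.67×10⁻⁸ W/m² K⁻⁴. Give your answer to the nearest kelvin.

The planet radiates to space at T_e = [S(1−α)/(4σ)]^(1/4) = 215.3 K.
The surface balance (absorbed SW + ε·downward IR = σT_s⁴) with T_a⁴ = T_s⁴/2 reduces to T_s = T_e·[2/(2−ε)]^¼ = 223.3 K.
The atmosphere warms the surface by 8.046 K.

8 kelvin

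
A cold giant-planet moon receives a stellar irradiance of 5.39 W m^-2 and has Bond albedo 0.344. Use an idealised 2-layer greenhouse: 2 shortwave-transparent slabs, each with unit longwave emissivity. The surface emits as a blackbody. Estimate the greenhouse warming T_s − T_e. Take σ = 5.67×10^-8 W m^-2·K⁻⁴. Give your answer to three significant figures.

19.9 kelvin

The effective emission temperature is T_e = [S(1−α)/(4σ)]^¼ = 62.84 K.
T_s = (N+1)^(1/4)·T_e = 82.70 K.
Warming: T_s − T_e = 19.86 K.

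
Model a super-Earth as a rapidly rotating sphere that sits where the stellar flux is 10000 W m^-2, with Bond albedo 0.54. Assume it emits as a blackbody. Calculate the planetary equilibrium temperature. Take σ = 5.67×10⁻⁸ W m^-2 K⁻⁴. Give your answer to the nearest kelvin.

377 K

The planet absorbs (1−α)S over its disc πR² and re-emits over 4πR², so the mean absorbed flux is (1−0.54)·10000/4 = 1150 W m^-2.
In equilibrium σT⁴ equals this, so T = 377.4 K.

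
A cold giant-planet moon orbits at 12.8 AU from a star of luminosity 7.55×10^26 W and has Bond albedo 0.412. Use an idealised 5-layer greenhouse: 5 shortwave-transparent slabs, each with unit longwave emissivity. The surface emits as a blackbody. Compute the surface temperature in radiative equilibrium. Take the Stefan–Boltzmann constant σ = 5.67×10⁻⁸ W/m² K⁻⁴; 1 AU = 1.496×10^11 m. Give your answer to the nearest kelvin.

126 K

Orbital distance: d = 12.8 AU = 1.915×10^12 m.
S = L/(4πd²) = 16.39 W/m².
The effective emission temperature is T_e = [S(1−α)/(4σ)]^¼ = 80.73 K.
Layer-by-layer balance gives σT_s⁴ = (N+1)σT_e⁴, so T_s = 6^¼·80.73 = 126.4 K.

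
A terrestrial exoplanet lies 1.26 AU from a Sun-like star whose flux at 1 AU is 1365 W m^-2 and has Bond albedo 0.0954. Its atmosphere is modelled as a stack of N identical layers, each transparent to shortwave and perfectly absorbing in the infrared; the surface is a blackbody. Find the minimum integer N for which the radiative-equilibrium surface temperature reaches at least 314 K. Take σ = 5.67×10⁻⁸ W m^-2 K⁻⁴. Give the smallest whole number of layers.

Flux at the orbit: S = 1365/(1.26)² = 859.8 W m^-2.
OLR = S(1−α)/4 = 194.4 W m^-2; the top layer radiates at T_e = 242.0 K.
Since T_s⁴ = (N+1)T_e⁴, we need N ≥ (T_s/T_e)⁴ − 1 = 1.835.
So N ≥ 1.835; the smallest integer is N = 2.

2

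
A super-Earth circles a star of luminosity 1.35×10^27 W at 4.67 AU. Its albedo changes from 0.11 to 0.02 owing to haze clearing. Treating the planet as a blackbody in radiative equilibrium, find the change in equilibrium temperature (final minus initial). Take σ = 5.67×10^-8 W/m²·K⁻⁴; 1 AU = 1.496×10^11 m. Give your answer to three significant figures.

4.18 kelvin

Orbital distance: d = 4.67 AU = 6.986×10^11 m.
Flux at the orbit: S = L/(4πd²) = 1.35×10^27/(4π·(6.99×10^11)²) = 220.1 W/m².
Initial: T₁ = [S(1−0.11)/(4σ)]^(1/4) = 171.4 K.
Final:   T₂ = [S(1−0.02)/(4σ)]^(1/4) = 175.6 K.
ΔT = T₂ − T₁ = 4.179 K.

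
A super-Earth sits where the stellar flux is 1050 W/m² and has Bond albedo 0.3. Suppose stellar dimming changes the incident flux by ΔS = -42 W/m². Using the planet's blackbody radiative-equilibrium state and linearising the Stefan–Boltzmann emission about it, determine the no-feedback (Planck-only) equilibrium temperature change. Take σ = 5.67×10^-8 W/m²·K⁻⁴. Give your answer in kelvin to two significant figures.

Unperturbed T_e = [1050·(1−0.3)/(4σ)]^¼ = 238.6 K.
TOA radiative forcing: ΔF = (1−α)ΔS/4 = 0.7·(-42)/4 = -7.350 W/m².
Linearising σT⁴ gives d(σT⁴)/dT = 4σT_e³ = 3.081 W/m² per K.
So ΔT₀ = -7.350/3.081 = -2.39 K.

-2.4 K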